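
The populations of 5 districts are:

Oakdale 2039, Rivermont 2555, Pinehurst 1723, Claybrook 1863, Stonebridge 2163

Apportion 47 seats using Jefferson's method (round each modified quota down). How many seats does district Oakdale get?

9

Standard divisor 10343/47 ≈ 220.064; standard quotas: Oakdale 9.265, Rivermont 11.610, Pinehurst 7.830, Claybrook 8.466, Stonebridge 9.829.
Rounding down gives 9, 11, 7, 8, 9 = 44 seats, so the divisor must be adjusted.
With modified divisor 210: modified quotas Oakdale 9.710, Rivermont 12.167, Pinehurst 8.205, Claybrook 8.871, Stonebridge 10.300.
Rounding down: Oakdale 9, Rivermont 12, Pinehurst 8, Claybrook 8, Stonebridge 10 (total 47).
Oakdale receives 9.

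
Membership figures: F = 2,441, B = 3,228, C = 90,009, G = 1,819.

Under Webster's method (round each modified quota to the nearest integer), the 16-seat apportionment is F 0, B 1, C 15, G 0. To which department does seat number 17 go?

C

Priority for the next seat is population ÷ (current seats + 0.5).
Priorities: F 4882.000, B 2152.000, C 5807.032, G 3638.000.
Highest priority: C.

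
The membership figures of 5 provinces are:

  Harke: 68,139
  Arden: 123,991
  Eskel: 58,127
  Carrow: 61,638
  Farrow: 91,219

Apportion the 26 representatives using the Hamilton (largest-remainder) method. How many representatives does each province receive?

Harke=4, Arden=8, Eskel=4, Carrow=4, Farrow=6

The standard divisor is 403114/26 ≈ 15504.385.
Standard quotas: Harke 4.3948, Arden 7.9972, Eskel 3.7491, Carrow 3.9755, Farrow 5.8834.
Lower quotas: Harke 4, Arden 7, Eskel 3, Carrow 3, Farrow 5 (sum 22, leaving 4 seats).
Remainders in descending order: Arden 0.9972, Carrow 0.9755, Farrow 0.8834, Eskel 0.7491, Harke 0.3948.
Largest remainders: Arden, Carrow, Farrow, Eskel receive the extra seats.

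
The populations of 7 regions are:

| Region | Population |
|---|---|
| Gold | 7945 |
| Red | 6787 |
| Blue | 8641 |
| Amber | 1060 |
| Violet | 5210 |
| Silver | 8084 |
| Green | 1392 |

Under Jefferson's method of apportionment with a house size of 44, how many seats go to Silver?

9

Standard divisor 39119/44 ≈ 889.068; standard quotas: Gold 8.936, Red 7.634, Blue 9.719, Amber 1.192, Violet 5.860, Silver 9.093, Green 1.566.
Rounding down gives 8, 7, 9, 1, 5, 9, 1 = 40 seats, so the divisor must be adjusted.
With modified divisor 830: modified quotas Gold 9.572, Red 8.177, Blue 10.411, Amber 1.277, Violet 6.277, Silver 9.740, Green 1.677.
Rounding down: Gold 9, Red 8, Blue 10, Amber 1, Violet 6, Silver 9, Green 1 (total 44).
Silver receives 9.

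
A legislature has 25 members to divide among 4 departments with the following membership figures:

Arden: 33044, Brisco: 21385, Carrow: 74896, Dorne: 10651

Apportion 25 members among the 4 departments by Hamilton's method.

The standard divisor is 139976/25 ≈ 5599.04.
Standard quotas: Arden 5.9017, Brisco 3.8194, Carrow 13.3766, Dorne 1.9023.
Lower quotas: Arden 5, Brisco 3, Carrow 13, Dorne 1 (sum 22, leaving 3 seats).
Remainders in descending order: Dorne 0.9023, Arden 0.9017, Brisco 0.8194, Carrow 0.3766.
The surplus seats go to Dorne, Arden, Brisco.

Arden 6, Brisco 4, Carrow 13, Dorne 2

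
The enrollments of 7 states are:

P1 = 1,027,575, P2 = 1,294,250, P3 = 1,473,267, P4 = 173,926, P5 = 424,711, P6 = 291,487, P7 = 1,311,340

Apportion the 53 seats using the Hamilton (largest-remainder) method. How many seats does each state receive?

P1 9, P2 11, P3 13, P4 1, P5 4, P6 3, P7 12

The standard divisor is 5996556/53 ≈ 113142.566.
Standard quotas: P1 9.0821, P2 11.4391, P3 13.0213, P4 1.5372, P5 3.7538, P6 2.5763, P7 11.5902.
Lower quotas: P1 9, P2 11, P3 13, P4 1, P5 3, P6 2, P7 11 (sum 50, leaving 3 seats).
Remainders in descending order: P5 0.7538, P7 0.5902, P6 0.5763, P4 0.5372, P2 0.4391, P1 0.0821, P3 0.0213.
Largest remainders: P5, P7, P6 receive the extra seats.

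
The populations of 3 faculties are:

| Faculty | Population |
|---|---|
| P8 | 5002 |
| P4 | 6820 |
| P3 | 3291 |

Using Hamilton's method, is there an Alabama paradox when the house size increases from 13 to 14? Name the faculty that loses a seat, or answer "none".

At 13 seats: P8 4, P4 6, P3 3.
At 14 seats: P8 5, P4 6, P3 3.
No faculty's allocation decreased.

none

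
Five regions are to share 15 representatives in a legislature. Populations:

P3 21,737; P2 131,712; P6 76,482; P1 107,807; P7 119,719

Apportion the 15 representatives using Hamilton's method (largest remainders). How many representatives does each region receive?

The standard divisor is 457457/15 ≈ 30497.133.
Standard quotas: P3 0.7128, P2 4.3188, P6 2.5078, P1 3.5350, P7 3.9256.
Lower quotas: P3 0, P2 4, P6 2, P1 3, P7 3 (sum 12, leaving 3 seats).
Remainders in descending order: P7 0.9256, P3 0.7128, P1 0.5350, P6 0.5078, P2 0.3188.
Largest remainders: P7, P3, P1 receive the extra seats.

P3 1; P2 4; P6 2; P1 4; P7 4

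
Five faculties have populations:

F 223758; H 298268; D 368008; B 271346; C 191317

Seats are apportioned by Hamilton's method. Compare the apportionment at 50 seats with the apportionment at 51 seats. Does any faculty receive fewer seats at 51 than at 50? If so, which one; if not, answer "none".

At 50 seats: F 8, H 11, D 14, B 10, C 7.
At 51 seats: F 9, H 11, D 14, B 10, C 7.
No faculty's allocation decreased.

none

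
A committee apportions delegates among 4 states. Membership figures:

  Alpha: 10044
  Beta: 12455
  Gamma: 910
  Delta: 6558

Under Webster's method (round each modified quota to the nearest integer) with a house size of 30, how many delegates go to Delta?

Standard divisor 29967/30 ≈ 998.9; standard quotas: Alpha 10.055, Beta 12.469, Gamma 0.911, Delta 6.565.
Rounding to the nearest integer gives Alpha 10, Beta 12, Gamma 1, Delta 7 — total 30, matching the house size, so no adjustment is needed.
Delta receives 7.

7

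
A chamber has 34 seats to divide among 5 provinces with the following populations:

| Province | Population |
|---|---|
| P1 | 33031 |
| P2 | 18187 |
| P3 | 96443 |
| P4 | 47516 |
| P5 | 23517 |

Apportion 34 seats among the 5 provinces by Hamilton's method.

Total 218694; standard divisor 218694/34 ≈ 6432.176.
Standard quotas: P1 5.1353, P2 2.8275, P3 14.9938, P4 7.3872, P5 3.6561.
Lower quotas: P1 5, P2 2, P3 14, P4 7, P5 3 (sum 31, leaving 3 seats).
Remainders in descending order: P3 0.9938, P2 0.8275, P5 0.6561, P4 0.3872, P1 0.1353.
The surplus seats go to P3, P2, P5.

P1: 5; P2: 3; P3: 15; P4: 7; P5: 4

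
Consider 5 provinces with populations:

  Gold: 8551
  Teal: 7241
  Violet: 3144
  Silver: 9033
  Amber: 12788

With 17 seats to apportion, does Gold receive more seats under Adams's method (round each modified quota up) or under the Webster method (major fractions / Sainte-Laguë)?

Webster

Adams: Gold 3, Teal 3, Violet 2, Silver 4, Amber 5.
Webster: Gold 4, Teal 3, Violet 1, Silver 4, Amber 5.
Gold gets 3 under Adams and 4 under Webster.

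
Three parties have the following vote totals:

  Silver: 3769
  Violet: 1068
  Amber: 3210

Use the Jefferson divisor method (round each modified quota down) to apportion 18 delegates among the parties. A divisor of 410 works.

Silver=9, Violet=2, Amber=7

With modified divisor 410: modified quotas Silver 9.193, Violet 2.605, Amber 7.829.
Rounding down: Silver 9, Violet 2, Amber 7 (total 18).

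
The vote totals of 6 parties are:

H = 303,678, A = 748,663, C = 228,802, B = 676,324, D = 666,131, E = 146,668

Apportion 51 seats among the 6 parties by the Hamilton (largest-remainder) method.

Total 2770266; standard divisor 2770266/51 ≈ 54318.941.
Standard quotas: H 5.5906, A 13.7827, C 4.2122, B 12.4510, D 12.2633, E 2.7001.
Lower quotas: H 5, A 13, C 4, B 12, D 12, E 2 (sum 48, leaving 3 seats).
Remainders in descending order: A 0.7827, E 0.7001, H 0.5906, B 0.4510, D 0.2633, C 0.2122.
Largest remainders: A, E, H receive the extra seats.

H 6, A 14, C 4, B 12, D 12, E 3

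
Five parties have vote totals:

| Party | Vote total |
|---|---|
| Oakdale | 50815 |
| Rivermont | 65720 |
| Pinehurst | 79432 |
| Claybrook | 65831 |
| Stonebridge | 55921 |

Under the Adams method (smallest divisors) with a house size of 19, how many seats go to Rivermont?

Standard divisor 317719/19 ≈ 16722.053; standard quotas: Oakdale 3.039, Rivermont 3.930, Pinehurst 4.750, Claybrook 3.937, Stonebridge 3.344.
Rounding up gives 4, 4, 5, 4, 4 = 21 seats, so the divisor must be adjusted.
With modified divisor 19200: modified quotas Oakdale 2.647, Rivermont 3.423, Pinehurst 4.137, Claybrook 3.429, Stonebridge 2.913.
Rounding up: Oakdale 3, Rivermont 4, Pinehurst 5, Claybrook 4, Stonebridge 3 (total 19).
Rivermont receives 4.

4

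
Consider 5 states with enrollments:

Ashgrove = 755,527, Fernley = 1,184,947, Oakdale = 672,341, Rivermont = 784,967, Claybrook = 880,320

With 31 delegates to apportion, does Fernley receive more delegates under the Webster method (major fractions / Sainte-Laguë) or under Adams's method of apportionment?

Webster

Webster: Ashgrove 5, Fernley 9, Oakdale 5, Rivermont 6, Claybrook 6.
Adams: Ashgrove 6, Fernley 8, Oakdale 5, Rivermont 6, Claybrook 6.
Fernley gets 9 under Webster and 8 under Adams.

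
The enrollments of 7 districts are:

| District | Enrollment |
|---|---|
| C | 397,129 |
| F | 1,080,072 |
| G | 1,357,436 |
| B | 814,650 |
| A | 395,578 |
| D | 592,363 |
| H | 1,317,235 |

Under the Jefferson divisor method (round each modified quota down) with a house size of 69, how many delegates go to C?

4

Standard divisor 5954463/69 ≈ 86296.565; standard quotas: C 4.602, F 12.516, G 15.730, B 9.440, A 4.584, D 6.864, H 15.264.
Rounding down gives 4, 12, 15, 9, 4, 6, 15 = 65 seats, so the divisor must be adjusted.
With modified divisor 81900: modified quotas C 4.849, F 13.188, G 16.574, B 9.947, A 4.830, D 7.233, H 16.083.
Rounding down: C 4, F 13, G 16, B 9, A 4, D 7, H 16 (total 69).
C receives 4.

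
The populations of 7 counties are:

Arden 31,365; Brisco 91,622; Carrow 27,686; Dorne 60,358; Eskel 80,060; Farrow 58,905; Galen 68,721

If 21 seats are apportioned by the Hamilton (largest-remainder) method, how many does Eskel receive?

Total 418717; standard divisor 418717/21 ≈ 19938.905.
Standard quotas: Arden 1.5731, Brisco 4.5951, Carrow 1.3885, Dorne 3.0271, Eskel 4.0153, Farrow 2.9543, Galen 3.4466.
Lower quotas: Arden 1, Brisco 4, Carrow 1, Dorne 3, Eskel 4, Farrow 2, Galen 3 (sum 18, leaving 3 seats).
Remainders in descending order: Farrow 0.9543, Brisco 0.5951, Arden 0.5731, Galen 0.4466, Carrow 0.3885, Dorne 0.0271, Eskel 0.0153.
The surplus seats go to Farrow, Brisco, Arden.
Eskel receives 4.

4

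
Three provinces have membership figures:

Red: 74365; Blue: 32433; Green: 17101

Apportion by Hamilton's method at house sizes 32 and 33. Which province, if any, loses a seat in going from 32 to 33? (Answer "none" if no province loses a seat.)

At 32 seats: Red 19, Blue 8, Green 5.
At 33 seats: Red 20, Blue 9, Green 4.
Green drops from 5 to 4.

Green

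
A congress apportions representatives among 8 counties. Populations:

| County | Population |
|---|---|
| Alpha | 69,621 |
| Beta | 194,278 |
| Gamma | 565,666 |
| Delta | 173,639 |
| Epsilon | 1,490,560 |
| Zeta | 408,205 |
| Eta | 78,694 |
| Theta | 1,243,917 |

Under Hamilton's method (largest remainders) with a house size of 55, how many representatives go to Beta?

3

The standard divisor is 4224580/55 ≈ 76810.545.
Standard quotas: Alpha 0.9064, Beta 2.5293, Gamma 7.3644, Delta 2.2606, Epsilon 19.4057, Zeta 5.3144, Eta 1.0245, Theta 16.1946.
Lower quotas: Alpha 0, Beta 2, Gamma 7, Delta 2, Epsilon 19, Zeta 5, Eta 1, Theta 16 (sum 52, leaving 3 seats).
Remainders in descending order: Alpha 0.9064, Beta 0.5293, Epsilon 0.4057, Gamma 0.3644, Zeta 0.3144, Delta 0.2606, Theta 0.1946, Eta 0.0245.
Largest remainders: Alpha, Beta, Epsilon receive the extra seats.
Beta receives 3.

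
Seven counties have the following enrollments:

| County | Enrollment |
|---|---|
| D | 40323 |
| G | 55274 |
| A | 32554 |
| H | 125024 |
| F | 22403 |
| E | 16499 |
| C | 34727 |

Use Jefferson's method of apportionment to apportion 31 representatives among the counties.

D 4, G 5, A 3, H 13, F 2, E 1, C 3

Standard divisor 326804/31 ≈ 10542.065; standard quotas: D 3.825, G 5.243, A 3.088, H 11.860, F 2.125, E 1.565, C 3.294.
Rounding down gives 3, 5, 3, 11, 2, 1, 3 = 28 seats, so the divisor must be adjusted.
With modified divisor 9400: modified quotas D 4.290, G 5.880, A 3.463, H 13.300, F 2.383, E 1.755, C 3.694.
Rounding down: D 4, G 5, A 3, H 13, F 2, E 1, C 3 (total 31).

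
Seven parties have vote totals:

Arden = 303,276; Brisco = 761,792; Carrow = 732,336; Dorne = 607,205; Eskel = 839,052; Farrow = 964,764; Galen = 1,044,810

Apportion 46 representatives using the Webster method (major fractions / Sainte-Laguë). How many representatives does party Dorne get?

5

Standard divisor 5253235/46 ≈ 114200.761; standard quotas: Arden 2.656, Brisco 6.671, Carrow 6.413, Dorne 5.317, Eskel 7.347, Farrow 8.448, Galen 9.149.
Rounding to the nearest integer gives 3, 7, 6, 5, 7, 8, 9 = 45 seats, so the divisor must be adjusted.
With modified divisor 113100: modified quotas Arden 2.681, Brisco 6.736, Carrow 6.475, Dorne 5.369, Eskel 7.419, Farrow 8.530, Galen 9.238.
Rounding to the nearest integer: Arden 3, Brisco 7, Carrow 6, Dorne 5, Eskel 7, Farrow 9, Galen 9 (total 46).
Dorne receives 5.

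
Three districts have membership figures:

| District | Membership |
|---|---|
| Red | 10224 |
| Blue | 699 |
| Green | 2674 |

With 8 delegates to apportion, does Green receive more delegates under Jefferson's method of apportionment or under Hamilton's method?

Hamilton

Jefferson: Red 7, Blue 0, Green 1.
Hamilton: Red 6, Blue 0, Green 2.
Green gets 1 under Jefferson and 2 under Hamilton.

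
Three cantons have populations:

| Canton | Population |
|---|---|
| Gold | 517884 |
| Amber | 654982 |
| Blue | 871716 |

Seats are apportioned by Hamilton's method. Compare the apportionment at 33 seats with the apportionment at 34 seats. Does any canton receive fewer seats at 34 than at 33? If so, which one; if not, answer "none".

At 33 seats: Gold 8, Amber 11, Blue 14.
At 34 seats: Gold 9, Amber 11, Blue 14.
No canton's allocation decreased.

none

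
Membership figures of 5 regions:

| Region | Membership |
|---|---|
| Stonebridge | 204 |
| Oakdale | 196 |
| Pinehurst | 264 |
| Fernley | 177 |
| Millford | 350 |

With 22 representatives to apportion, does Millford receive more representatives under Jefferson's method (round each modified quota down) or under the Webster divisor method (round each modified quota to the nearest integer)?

Jefferson: Stonebridge 4, Oakdale 3, Pinehurst 5, Fernley 3, Millford 7.
Webster: Stonebridge 4, Oakdale 4, Pinehurst 5, Fernley 3, Millford 6.
Millford gets 7 under Jefferson and 6 under Webster.

Jefferson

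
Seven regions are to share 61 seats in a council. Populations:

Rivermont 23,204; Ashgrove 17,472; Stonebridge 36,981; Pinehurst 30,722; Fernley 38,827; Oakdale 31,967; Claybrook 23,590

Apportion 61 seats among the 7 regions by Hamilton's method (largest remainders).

Rivermont: 7; Ashgrove: 5; Stonebridge: 11; Pinehurst: 9; Fernley: 12; Oakdale: 10; Claybrook: 7

Standard divisor: 202763 ÷ 61 ≈ 3323.984.
Standard quotas: Rivermont 6.9808, Ashgrove 5.2563, Stonebridge 11.1255, Pinehurst 9.2425, Fernley 11.6809, Oakdale 9.6171, Claybrook 7.0969.
Lower quotas: Rivermont 6, Ashgrove 5, Stonebridge 11, Pinehurst 9, Fernley 11, Oakdale 9, Claybrook 7 (sum 58, leaving 3 seats).
Remainders in descending order: Rivermont 0.9808, Fernley 0.6809, Oakdale 0.6171, Ashgrove 0.2563, Pinehurst 0.2425, Stonebridge 0.1255, Claybrook 0.0969.
Largest remainders: Rivermont, Fernley, Oakdale receive the extra seats.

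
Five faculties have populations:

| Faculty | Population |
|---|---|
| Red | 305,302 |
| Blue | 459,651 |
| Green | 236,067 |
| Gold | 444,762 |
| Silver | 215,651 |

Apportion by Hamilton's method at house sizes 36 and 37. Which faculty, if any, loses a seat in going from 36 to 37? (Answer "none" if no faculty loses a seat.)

At 36 seats: Red 6, Blue 10, Green 5, Gold 10, Silver 5.
At 37 seats: Red 7, Blue 10, Green 5, Gold 10, Silver 5.
No faculty's allocation decreased.

none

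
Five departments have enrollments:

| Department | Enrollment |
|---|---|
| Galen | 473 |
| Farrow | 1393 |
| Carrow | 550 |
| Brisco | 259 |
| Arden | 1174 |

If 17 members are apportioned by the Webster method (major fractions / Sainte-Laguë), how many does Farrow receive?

Standard divisor 3849/17 ≈ 226.412; standard quotas: Galen 2.089, Farrow 6.153, Carrow 2.429, Brisco 1.144, Arden 5.185.
Rounding to the nearest integer gives 2, 6, 2, 1, 5 = 16 seats, so the divisor must be adjusted.
With modified divisor 217: modified quotas Galen 2.180, Farrow 6.419, Carrow 2.535, Brisco 1.194, Arden 5.410.
Rounding to the nearest integer: Galen 2, Farrow 6, Carrow 3, Brisco 1, Arden 5 (total 17).
Farrow receives 6.

6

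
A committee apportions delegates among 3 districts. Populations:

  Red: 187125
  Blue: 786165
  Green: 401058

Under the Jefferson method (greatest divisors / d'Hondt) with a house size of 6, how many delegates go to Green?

2

Standard divisor 1374348/6 ≈ 229058; standard quotas: Red 0.817, Blue 3.432, Green 1.751.
Rounding down gives 0, 3, 1 = 4 seats, so the divisor must be adjusted.
With modified divisor 191800: modified quotas Red 0.976, Blue 4.099, Green 2.091.
Rounding down: Red 0, Blue 4, Green 2 (total 6).
Green receives 2.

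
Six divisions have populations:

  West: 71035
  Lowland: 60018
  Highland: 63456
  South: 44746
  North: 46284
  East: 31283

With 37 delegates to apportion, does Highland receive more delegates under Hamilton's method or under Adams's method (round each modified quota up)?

Hamilton: West 8, Lowland 7, Highland 8, South 5, North 5, East 4.
Adams: West 8, Lowland 7, Highland 7, South 5, North 6, East 4.
Highland gets 8 under Hamilton and 7 under Adams.

Hamilton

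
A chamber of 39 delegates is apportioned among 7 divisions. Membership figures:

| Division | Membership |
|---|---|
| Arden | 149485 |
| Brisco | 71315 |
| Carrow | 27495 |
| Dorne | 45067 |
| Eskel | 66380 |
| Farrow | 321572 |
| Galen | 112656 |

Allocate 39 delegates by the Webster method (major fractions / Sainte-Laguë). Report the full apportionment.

Standard divisor 793970/39 ≈ 20358.205; standard quotas: Arden 7.343, Brisco 3.503, Carrow 1.351, Dorne 2.214, Eskel 3.261, Farrow 15.796, Galen 5.534.
Rounding to the nearest integer gives Arden 7, Brisco 4, Carrow 1, Dorne 2, Eskel 3, Farrow 16, Galen 6 — total 39, matching the house size, so no adjustment is needed.

Arden: 7, Brisco: 4, Carrow: 1, Dorne: 2, Eskel: 3, Farrow: 16, Galen: 6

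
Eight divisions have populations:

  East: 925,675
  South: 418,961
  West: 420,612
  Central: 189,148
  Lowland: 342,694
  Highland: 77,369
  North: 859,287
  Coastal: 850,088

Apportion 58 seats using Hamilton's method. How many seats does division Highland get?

Total 4083834; standard divisor 4083834/58 ≈ 70410.931.
Standard quotas: East 13.1468, South 5.9502, West 5.9737, Central 2.6863, Lowland 4.8671, Highland 1.0988, North 12.2039, Coastal 12.0732.
Lower quotas: East 13, South 5, West 5, Central 2, Lowland 4, Highland 1, North 12, Coastal 12 (sum 54, leaving 4 seats).
Remainders in descending order: West 0.9737, South 0.9502, Lowland 0.8671, Central 0.6863, North 0.2039, East 0.1468, Highland 0.0988, Coastal 0.0732.
The surplus seats go to West, South, Lowland, Central.
Highland receives 1.

1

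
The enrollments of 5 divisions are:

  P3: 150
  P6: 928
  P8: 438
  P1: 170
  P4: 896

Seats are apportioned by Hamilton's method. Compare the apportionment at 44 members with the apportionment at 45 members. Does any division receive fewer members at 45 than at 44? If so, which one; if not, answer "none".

At 44 seats: P3 3, P6 16, P8 7, P1 3, P4 15.
At 45 seats: P3 2, P6 16, P8 8, P1 3, P4 16.
P3 drops from 3 to 2.

P3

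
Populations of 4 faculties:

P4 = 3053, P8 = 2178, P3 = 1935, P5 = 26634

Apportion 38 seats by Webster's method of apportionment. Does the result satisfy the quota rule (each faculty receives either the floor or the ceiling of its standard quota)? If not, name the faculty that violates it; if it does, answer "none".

Standard quotas: P4 3.432, P8 2.449, P3 2.175, P5 29.944.
Webster allocation: P4 3, P8 2, P3 2, P5 31.
P5 has quota 29.944 (lower 29, upper 30) but receives 31 — outside the quota interval.

P5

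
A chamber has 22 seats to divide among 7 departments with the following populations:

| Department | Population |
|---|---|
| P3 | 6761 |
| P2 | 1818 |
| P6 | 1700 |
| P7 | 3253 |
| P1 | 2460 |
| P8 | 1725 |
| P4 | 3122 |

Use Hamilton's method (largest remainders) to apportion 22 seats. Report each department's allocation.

The standard divisor is 20839/22 ≈ 947.227.
Standard quotas: P3 7.1377, P2 1.9193, P6 1.7947, P7 3.4342, P1 2.5971, P8 1.8211, P4 3.2959.
Lower quotas: P3 7, P2 1, P6 1, P7 3, P1 2, P8 1, P4 3 (sum 18, leaving 4 seats).
Remainders in descending order: P2 0.9193, P8 0.8211, P6 0.7947, P1 0.5971, P7 0.4342, P4 0.2959, P3 0.1377.
The surplus seats go to P2, P8, P6, P1.

P3 7, P2 2, P6 2, P7 3, P1 3, P8 2, P4 3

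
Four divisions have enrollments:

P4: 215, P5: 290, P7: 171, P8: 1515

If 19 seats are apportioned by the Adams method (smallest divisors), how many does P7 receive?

Standard divisor 2191/19 ≈ 115.316; standard quotas: P4 1.864, P5 2.515, P7 1.483, P8 13.138.
Rounding up gives 2, 3, 2, 14 = 21 seats, so the divisor must be adjusted.
With modified divisor 130: modified quotas P4 1.654, P5 2.231, P7 1.315, P8 11.654.
Rounding up: P4 2, P5 3, P7 2, P8 12 (total 19).
P7 receives 2.

2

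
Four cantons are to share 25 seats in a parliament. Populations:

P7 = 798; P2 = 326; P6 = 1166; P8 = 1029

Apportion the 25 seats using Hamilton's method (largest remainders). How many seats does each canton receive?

P7=6, P2=2, P6=9, P8=8

Total 3319; standard divisor 3319/25 ≈ 132.76.
Standard quotas: P7 6.011, P2 2.456, P6 8.783, P8 7.751.
Lower quotas: P7 6, P2 2, P6 8, P8 7 (sum 23, leaving 2 seats).
Remainders in descending order: P6 0.783, P8 0.751, P2 0.456, P7 0.011.
The surplus seats go to P6, P8.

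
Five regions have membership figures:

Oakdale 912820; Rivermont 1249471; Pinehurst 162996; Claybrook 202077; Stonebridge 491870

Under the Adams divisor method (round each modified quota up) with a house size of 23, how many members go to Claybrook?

2

Standard divisor 3019234/23 ≈ 131271.043; standard quotas: Oakdale 6.954, Rivermont 9.518, Pinehurst 1.242, Claybrook 1.539, Stonebridge 3.747.
Rounding up gives 7, 10, 2, 2, 4 = 25 seats, so the divisor must be adjusted.
With modified divisor 154200: modified quotas Oakdale 5.920, Rivermont 8.103, Pinehurst 1.057, Claybrook 1.310, Stonebridge 3.190.
Rounding up: Oakdale 6, Rivermont 9, Pinehurst 2, Claybrook 2, Stonebridge 4 (total 23).
Claybrook receives 2.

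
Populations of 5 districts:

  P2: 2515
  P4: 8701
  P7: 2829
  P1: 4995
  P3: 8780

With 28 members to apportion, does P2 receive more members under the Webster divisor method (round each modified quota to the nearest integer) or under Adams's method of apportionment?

Webster: P2 2, P4 9, P7 3, P1 5, P3 9.
Adams: P2 3, P4 8, P7 3, P1 5, P3 9.
P2 gets 2 under Webster and 3 under Adams.

Adams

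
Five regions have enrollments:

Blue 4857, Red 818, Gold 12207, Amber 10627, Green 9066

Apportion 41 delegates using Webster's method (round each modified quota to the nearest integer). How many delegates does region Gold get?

Standard divisor 37575/41 ≈ 916.463; standard quotas: Blue 5.300, Red 0.893, Gold 13.320, Amber 11.596, Green 9.892.
Rounding to the nearest integer gives Blue 5, Red 1, Gold 13, Amber 12, Green 10 — total 41, matching the house size, so no adjustment is needed.
Gold receives 13.

13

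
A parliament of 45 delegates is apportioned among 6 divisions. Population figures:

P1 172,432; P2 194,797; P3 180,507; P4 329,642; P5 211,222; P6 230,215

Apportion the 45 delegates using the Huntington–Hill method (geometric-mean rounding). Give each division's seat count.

With divisor 29375: modified quotas P1 5.870, P2 6.631, P3 6.145, P4 11.222, P5 7.191, P6 7.837.
Geometric-mean thresholds: P1 √(5·6)=5.477, P2 √(6·7)=6.481, P3 √(6·7)=6.481, P4 √(11·12)=11.489, P5 √(7·8)=7.483, P6 √(7·8)=7.483.
Each quota rounded against its threshold gives P1 6, P2 7, P3 6, P4 11, P5 7, P6 8 (total 45).

P1: 6; P2: 7; P3: 6; P4: 11; P5: 7; P6: 8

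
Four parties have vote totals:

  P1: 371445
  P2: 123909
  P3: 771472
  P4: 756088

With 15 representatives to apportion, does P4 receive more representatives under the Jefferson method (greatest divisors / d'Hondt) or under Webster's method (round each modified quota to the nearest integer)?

Jefferson

Jefferson: P1 2, P2 1, P3 6, P4 6.
Webster: P1 3, P2 1, P3 6, P4 5.
P4 gets 6 under Jefferson and 5 under Webster.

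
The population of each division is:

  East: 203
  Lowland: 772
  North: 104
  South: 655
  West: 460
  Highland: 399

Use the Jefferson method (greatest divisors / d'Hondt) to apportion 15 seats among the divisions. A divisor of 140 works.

With modified divisor 140: modified quotas East 1.450, Lowland 5.514, North 0.743, South 4.679, West 3.286, Highland 2.850.
Rounding down: East 1, Lowland 5, North 0, South 4, West 3, Highland 2 (total 15).

East: 1; Lowland: 5; North: 0; South: 4; West: 3; Highland: 2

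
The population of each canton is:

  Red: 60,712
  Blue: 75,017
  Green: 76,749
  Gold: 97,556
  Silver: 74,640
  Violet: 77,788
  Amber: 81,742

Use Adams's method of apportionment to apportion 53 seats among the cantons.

Standard divisor 544204/53 ≈ 10268; standard quotas: Red 5.913, Blue 7.306, Green 7.475, Gold 9.501, Silver 7.269, Violet 7.576, Amber 7.961.
Rounding up gives 6, 8, 8, 10, 8, 8, 8 = 56 seats, so the divisor must be adjusted.
With modified divisor 10900: modified quotas Red 5.570, Blue 6.882, Green 7.041, Gold 8.950, Silver 6.848, Violet 7.137, Amber 7.499.
Rounding up: Red 6, Blue 7, Green 8, Gold 9, Silver 7, Violet 8, Amber 8 (total 53).

Red 6, Blue 7, Green 8, Gold 9, Silver 7, Violet 8, Amber 8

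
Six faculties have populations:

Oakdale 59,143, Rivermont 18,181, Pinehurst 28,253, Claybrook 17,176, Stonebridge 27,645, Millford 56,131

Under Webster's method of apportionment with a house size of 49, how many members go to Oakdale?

Standard divisor 206529/49 ≈ 4214.878; standard quotas: Oakdale 14.032, Rivermont 4.314, Pinehurst 6.703, Claybrook 4.075, Stonebridge 6.559, Millford 13.317.
Rounding to the nearest integer gives Oakdale 14, Rivermont 4, Pinehurst 7, Claybrook 4, Stonebridge 7, Millford 13 — total 49, matching the house size, so no adjustment is needed.
Oakdale receives 14.

14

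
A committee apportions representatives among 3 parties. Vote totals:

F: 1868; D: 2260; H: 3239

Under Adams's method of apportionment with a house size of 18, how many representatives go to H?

8

Standard divisor 7367/18 ≈ 409.278; standard quotas: F 4.564, D 5.522, H 7.914.
Rounding up gives 5, 6, 8 = 19 seats, so the divisor must be adjusted.
With modified divisor 460: modified quotas F 4.061, D 4.913, H 7.041.
Rounding up: F 5, D 5, H 8 (total 18).
H receives 8.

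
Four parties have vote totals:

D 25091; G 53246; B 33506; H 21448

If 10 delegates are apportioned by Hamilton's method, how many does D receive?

2

The standard divisor is 133291/10 ≈ 13329.1.
Standard quotas: D 1.8824, G 3.9947, B 2.5137, H 1.6091.
Lower quotas: D 1, G 3, B 2, H 1 (sum 7, leaving 3 seats).
Remainders in descending order: G 0.9947, D 0.8824, H 0.6091, B 0.5137.
Largest remainders: G, D, H receive the extra seats.
D receives 2.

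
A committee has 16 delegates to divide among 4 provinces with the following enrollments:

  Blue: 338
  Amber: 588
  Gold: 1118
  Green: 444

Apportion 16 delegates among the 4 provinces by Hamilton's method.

Blue 2, Amber 4, Gold 7, Green 3

The standard divisor is 2488/16 ≈ 155.5.
Standard quotas: Blue 2.174, Amber 3.781, Gold 7.190, Green 2.855.
Lower quotas: Blue 2, Amber 3, Gold 7, Green 2 (sum 14, leaving 2 seats).
Remainders in descending order: Green 0.855, Amber 0.781, Gold 0.190, Blue 0.174.
The surplus seats go to Green, Amber.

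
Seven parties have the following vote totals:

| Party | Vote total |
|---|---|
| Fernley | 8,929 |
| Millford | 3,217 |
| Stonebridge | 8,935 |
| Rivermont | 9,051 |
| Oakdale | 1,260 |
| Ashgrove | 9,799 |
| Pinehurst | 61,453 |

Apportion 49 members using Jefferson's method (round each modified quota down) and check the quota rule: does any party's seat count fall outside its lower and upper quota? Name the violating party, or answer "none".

Standard quotas: Fernley 4.263, Millford 1.536, Stonebridge 4.265, Rivermont 4.321, Oakdale 0.601, Ashgrove 4.678, Pinehurst 29.336.
Jefferson allocation: Fernley 4, Millford 1, Stonebridge 4, Rivermont 4, Oakdale 0, Ashgrove 5, Pinehurst 31.
Pinehurst has quota 29.336 (lower 29, upper 30) but receives 31 — outside the quota interval.

Pinehurst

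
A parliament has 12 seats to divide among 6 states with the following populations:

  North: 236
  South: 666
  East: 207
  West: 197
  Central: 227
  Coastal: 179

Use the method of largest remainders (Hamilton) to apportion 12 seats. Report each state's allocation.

North 2, South 5, East 1, West 1, Central 2, Coastal 1

Total 1712; standard divisor 1712/12 ≈ 142.667.
Standard quotas: North 1.654, South 4.668, East 1.451, West 1.381, Central 1.591, Coastal 1.255.
Lower quotas: North 1, South 4, East 1, West 1, Central 1, Coastal 1 (sum 9, leaving 3 seats).
Remainders in descending order: South 0.668, North 0.654, Central 0.591, East 0.451, West 0.381, Coastal 0.255.
The surplus seats go to South, North, Central.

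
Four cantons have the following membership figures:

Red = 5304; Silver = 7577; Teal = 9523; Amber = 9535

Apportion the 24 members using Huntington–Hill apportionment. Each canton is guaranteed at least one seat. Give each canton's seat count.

With divisor 1329: modified quotas Red 3.991, Silver 5.701, Teal 7.166, Amber 7.175.
Geometric-mean thresholds: Red √(3·4)=3.464, Silver √(5·6)=5.477, Teal √(7·8)=7.483, Amber √(7·8)=7.483.
Each quota rounded against its threshold gives Red 4, Silver 6, Teal 7, Amber 7 (total 24).

Red: 4, Silver: 6, Teal: 7, Amber: 7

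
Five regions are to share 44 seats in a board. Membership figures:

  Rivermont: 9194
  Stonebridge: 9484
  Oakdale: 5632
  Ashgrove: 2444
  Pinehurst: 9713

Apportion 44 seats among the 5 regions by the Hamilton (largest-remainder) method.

Rivermont 11; Stonebridge 11; Oakdale 7; Ashgrove 3; Pinehurst 12

Standard divisor: 36467 ÷ 44 ≈ 828.795.
Standard quotas: Rivermont 11.0932, Stonebridge 11.4431, Oakdale 6.7954, Ashgrove 2.9489, Pinehurst 11.7194.
Lower quotas: Rivermont 11, Stonebridge 11, Oakdale 6, Ashgrove 2, Pinehurst 11 (sum 41, leaving 3 seats).
Remainders in descending order: Ashgrove 0.9489, Oakdale 0.7954, Pinehurst 0.7194, Stonebridge 0.4431, Rivermont 0.0932.
The surplus seats go to Ashgrove, Oakdale, Pinehurst.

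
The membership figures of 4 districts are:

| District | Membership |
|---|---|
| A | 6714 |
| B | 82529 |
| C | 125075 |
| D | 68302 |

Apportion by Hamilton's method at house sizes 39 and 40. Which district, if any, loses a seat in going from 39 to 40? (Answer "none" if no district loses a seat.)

D

At 39 seats: A 1, B 11, C 17, D 10.
At 40 seats: A 1, B 12, C 18, D 9.
D drops from 10 to 9.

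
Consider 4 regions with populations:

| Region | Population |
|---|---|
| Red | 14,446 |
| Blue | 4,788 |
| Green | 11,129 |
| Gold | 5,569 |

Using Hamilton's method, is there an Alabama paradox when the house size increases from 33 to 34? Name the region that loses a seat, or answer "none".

At 33 seats: Red 13, Blue 5, Green 10, Gold 5.
At 34 seats: Red 14, Blue 4, Green 11, Gold 5.
Blue drops from 5 to 4.

Blue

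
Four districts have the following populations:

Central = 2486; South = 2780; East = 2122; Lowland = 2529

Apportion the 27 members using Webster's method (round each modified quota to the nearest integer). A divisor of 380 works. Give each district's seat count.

With modified divisor 380: modified quotas Central 6.542, South 7.316, East 5.584, Lowland 6.655.
Rounding to the nearest integer: Central 7, South 7, East 6, Lowland 7 (total 27).

Central 7, South 7, East 6, Lowland 7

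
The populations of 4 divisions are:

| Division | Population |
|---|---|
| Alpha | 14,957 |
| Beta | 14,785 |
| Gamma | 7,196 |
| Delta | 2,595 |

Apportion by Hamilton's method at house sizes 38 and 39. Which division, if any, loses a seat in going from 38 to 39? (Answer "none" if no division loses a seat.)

Delta

At 38 seats: Alpha 14, Beta 14, Gamma 7, Delta 3.
At 39 seats: Alpha 15, Beta 15, Gamma 7, Delta 2.
Delta drops from 3 to 2.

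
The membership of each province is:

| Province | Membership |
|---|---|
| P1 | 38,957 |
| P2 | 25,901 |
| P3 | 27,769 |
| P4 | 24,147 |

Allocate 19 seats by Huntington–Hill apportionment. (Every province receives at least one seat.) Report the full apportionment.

With divisor 6110: modified quotas P1 6.376, P2 4.239, P3 4.545, P4 3.952.
Geometric-mean thresholds: P1 √(6·7)=6.481, P2 √(4·5)=4.472, P3 √(4·5)=4.472, P4 √(3·4)=3.464.
Each quota rounded against its threshold gives P1 6, P2 4, P3 5, P4 4 (total 19).

P1: 6, P2: 4, P3: 5, P4: 4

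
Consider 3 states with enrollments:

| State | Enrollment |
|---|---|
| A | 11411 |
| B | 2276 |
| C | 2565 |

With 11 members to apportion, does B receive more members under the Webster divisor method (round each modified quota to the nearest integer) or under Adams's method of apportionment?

Webster: A 8, B 1, C 2.
Adams: A 7, B 2, C 2.
B gets 1 under Webster and 2 under Adams.

Adams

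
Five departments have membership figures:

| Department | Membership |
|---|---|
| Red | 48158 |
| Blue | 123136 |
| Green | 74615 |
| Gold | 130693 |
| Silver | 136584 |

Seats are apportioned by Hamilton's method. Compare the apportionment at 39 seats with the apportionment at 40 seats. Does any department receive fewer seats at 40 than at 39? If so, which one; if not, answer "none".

none

At 39 seats: Red 4, Blue 9, Green 6, Gold 10, Silver 10.
At 40 seats: Red 4, Blue 9, Green 6, Gold 10, Silver 11.
No department's allocation decreased.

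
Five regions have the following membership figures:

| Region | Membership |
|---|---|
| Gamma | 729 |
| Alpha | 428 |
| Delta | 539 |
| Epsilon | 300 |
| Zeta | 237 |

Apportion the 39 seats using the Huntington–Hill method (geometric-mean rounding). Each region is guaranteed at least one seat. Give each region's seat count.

With divisor 57: modified quotas Gamma 12.789, Alpha 7.509, Delta 9.456, Epsilon 5.263, Zeta 4.158.
Geometric-mean thresholds: Gamma √(12·13)=12.490, Alpha √(7·8)=7.483, Delta √(9·10)=9.487, Epsilon √(5·6)=5.477, Zeta √(4·5)=4.472.
Each quota rounded against its threshold gives Gamma 13, Alpha 8, Delta 9, Epsilon 5, Zeta 4 (total 39).

Gamma=13, Alpha=8, Delta=9, Epsilon=5, Zeta=4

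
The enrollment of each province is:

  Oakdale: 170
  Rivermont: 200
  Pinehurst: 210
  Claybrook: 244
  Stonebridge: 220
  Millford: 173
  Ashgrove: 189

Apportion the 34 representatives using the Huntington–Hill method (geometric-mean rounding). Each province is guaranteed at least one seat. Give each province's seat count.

Oakdale=4, Rivermont=5, Pinehurst=5, Claybrook=6, Stonebridge=5, Millford=4, Ashgrove=5

With divisor 41: modified quotas Oakdale 4.146, Rivermont 4.878, Pinehurst 5.122, Claybrook 5.951, Stonebridge 5.366, Millford 4.220, Ashgrove 4.610.
Geometric-mean thresholds: Oakdale √(4·5)=4.472, Rivermont √(4·5)=4.472, Pinehurst √(5·6)=5.477, Claybrook √(5·6)=5.477, Stonebridge √(5·6)=5.477, Millford √(4·5)=4.472, Ashgrove √(4·5)=4.472.
Each quota rounded against its threshold gives Oakdale 4, Rivermont 5, Pinehurst 5, Claybrook 6, Stonebridge 5, Millford 4, Ashgrove 5 (total 34).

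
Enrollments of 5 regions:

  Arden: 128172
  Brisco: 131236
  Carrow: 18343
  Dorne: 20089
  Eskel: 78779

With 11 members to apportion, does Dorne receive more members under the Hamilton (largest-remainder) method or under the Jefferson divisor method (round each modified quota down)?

Hamilton

Hamilton: Arden 4, Brisco 4, Carrow 0, Dorne 1, Eskel 2.
Jefferson: Arden 4, Brisco 4, Carrow 0, Dorne 0, Eskel 3.
Dorne gets 1 under Hamilton and 0 under Jefferson.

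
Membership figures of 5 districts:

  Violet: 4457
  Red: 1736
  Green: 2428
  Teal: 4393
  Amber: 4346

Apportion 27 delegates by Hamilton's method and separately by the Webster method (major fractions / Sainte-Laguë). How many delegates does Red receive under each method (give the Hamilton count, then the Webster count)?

Hamilton: Violet 7, Red 2, Green 4, Teal 7, Amber 7.
Webster: Violet 7, Red 3, Green 4, Teal 7, Amber 6.
Red gets 2 under Hamilton and 3 under Webster.

2 and 3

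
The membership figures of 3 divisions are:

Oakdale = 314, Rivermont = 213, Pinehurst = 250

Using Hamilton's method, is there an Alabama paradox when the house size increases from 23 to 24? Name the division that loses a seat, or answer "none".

At 23 seats: Oakdale 9, Rivermont 6, Pinehurst 8.
At 24 seats: Oakdale 10, Rivermont 6, Pinehurst 8.
No division's allocation decreased.

none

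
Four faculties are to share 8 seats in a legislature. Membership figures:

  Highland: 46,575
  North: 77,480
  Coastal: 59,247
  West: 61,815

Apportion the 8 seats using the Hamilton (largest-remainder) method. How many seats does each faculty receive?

Highland=1; North=3; Coastal=2; West=2

The standard divisor is 245117/8 ≈ 30639.625.
Standard quotas: Highland 1.5201, North 2.5288, Coastal 1.9337, West 2.0175.
Lower quotas: Highland 1, North 2, Coastal 1, West 2 (sum 6, leaving 2 seats).
Remainders in descending order: Coastal 0.9337, North 0.5288, Highland 0.5201, West 0.0175.
The surplus seats go to Coastal, North.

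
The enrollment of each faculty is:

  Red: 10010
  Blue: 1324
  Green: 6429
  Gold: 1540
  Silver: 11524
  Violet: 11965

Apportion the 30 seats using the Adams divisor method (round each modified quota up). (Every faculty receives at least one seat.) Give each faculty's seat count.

Red: 7; Blue: 1; Green: 5; Gold: 1; Silver: 8; Violet: 8

Standard divisor 42792/30 ≈ 1426.4; standard quotas: Red 7.018, Blue 0.928, Green 4.507, Gold 1.080, Silver 8.079, Violet 8.388.
Rounding up gives 8, 1, 5, 2, 9, 9 = 34 seats, so the divisor must be adjusted.
With modified divisor 1574: modified quotas Red 6.360, Blue 0.841, Green 4.084, Gold 0.978, Silver 7.321, Violet 7.602.
Rounding up: Red 7, Blue 1, Green 5, Gold 1, Silver 8, Violet 8 (total 30).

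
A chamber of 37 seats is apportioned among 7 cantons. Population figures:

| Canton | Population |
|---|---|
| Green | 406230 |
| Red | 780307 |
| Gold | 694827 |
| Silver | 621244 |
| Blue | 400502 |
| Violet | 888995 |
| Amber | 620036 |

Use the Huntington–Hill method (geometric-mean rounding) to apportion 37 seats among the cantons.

Green 3, Red 7, Gold 6, Silver 5, Blue 3, Violet 8, Amber 5

With divisor 118033: modified quotas Green 3.442, Red 6.611, Gold 5.887, Silver 5.263, Blue 3.393, Violet 7.532, Amber 5.253.
Geometric-mean thresholds: Green √(3·4)=3.464, Red √(6·7)=6.481, Gold √(5·6)=5.477, Silver √(5·6)=5.477, Blue √(3·4)=3.464, Violet √(7·8)=7.483, Amber √(5·6)=5.477.
Each quota rounded against its threshold gives Green 3, Red 7, Gold 6, Silver 5, Blue 3, Violet 8, Amber 5 (total 37).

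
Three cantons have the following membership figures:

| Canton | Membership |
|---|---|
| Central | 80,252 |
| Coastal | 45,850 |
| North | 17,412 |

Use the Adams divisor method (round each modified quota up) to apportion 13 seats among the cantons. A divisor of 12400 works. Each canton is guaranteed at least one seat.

With modified divisor 12400: modified quotas Central 6.472, Coastal 3.698, North 1.404.
Rounding up: Central 7, Coastal 4, North 2 (total 13).

Central 7; Coastal 4; North 2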